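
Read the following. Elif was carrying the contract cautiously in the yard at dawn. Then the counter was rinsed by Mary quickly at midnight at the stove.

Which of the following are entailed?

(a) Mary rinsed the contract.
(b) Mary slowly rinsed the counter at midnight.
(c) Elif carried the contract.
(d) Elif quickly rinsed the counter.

(a) Not entailed — Mary rinsed the counter, not the contract; the contract belongs to the carrying event.
(b) Not entailed — 'slowly' adds a manner not in (and inconsistent with) the original.
(c) Entailed — 'carry' is an activity; 'was carrying' entails that some carrying happened, so 'carried' holds.
(d) Not entailed — the passage has Mary rinsing the counter, not Elif.

(c)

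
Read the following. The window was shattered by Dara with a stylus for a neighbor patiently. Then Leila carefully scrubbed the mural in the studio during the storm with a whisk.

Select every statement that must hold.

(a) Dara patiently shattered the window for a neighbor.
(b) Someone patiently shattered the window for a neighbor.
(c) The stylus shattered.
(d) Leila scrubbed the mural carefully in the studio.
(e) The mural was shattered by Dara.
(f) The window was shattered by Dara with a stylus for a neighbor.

(a) Entailed — this follows by dropping conjuncts from the shattering event's description.
(b) Entailed — the original entails any weakening of itself; this just drops 'with a stylus' and generalizes the agent.
(c) Not entailed — the window is what shattered, not the stylus.
(d) Entailed — the original entails any weakening of itself; this just drops 'during the storm', 'with a whisk'.
(e) Not entailed — Dara shattered the window, not the mural; the mural belongs to the scrubbing event.
(f) Entailed — dropping 'patiently' leaves a sub-description the original still satisfies.

(a), (b), (d), (f)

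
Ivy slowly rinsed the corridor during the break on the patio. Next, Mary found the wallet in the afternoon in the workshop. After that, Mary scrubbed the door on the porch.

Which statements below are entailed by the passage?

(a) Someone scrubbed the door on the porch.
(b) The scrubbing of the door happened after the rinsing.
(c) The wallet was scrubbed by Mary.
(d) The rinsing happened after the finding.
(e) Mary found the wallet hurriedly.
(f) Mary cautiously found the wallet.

(a) Entailed — the original entails any weakening of itself; this just generalizes the agent.
(b) Entailed — the narrative places the rinsing before the scrubbing.
(c) Not entailed — Mary scrubbed the door, not the wallet; the wallet belongs to the finding event.
(d) Not entailed — the narrative places the rinsing before the finding, not after.
(e) Not entailed — 'hurriedly' adds information not in the original event.
(f) Not entailed — 'cautiously' adds information not in the original event.

(a), (b)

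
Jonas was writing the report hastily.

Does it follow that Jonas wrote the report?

no

'was writing' is progressive; for an accomplishment like 'write the report', it doesn't entail completion.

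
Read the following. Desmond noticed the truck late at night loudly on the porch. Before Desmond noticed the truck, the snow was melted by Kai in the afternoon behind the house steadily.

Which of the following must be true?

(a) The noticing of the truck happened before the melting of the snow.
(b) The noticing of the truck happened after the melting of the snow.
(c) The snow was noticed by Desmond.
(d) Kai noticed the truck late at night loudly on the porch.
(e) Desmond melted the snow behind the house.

(b)

(a) Not entailed — the narrative places the melting before the noticing, not after.
(b) Entailed — the narrative places the melting before the noticing.
(c) Not entailed — Desmond noticed the truck, not the snow; the snow belongs to the melting event.
(d) Not entailed — the passage has Desmond noticing the truck, not Kai.
(e) Not entailed — the passage has Kai melting the snow, not Desmond.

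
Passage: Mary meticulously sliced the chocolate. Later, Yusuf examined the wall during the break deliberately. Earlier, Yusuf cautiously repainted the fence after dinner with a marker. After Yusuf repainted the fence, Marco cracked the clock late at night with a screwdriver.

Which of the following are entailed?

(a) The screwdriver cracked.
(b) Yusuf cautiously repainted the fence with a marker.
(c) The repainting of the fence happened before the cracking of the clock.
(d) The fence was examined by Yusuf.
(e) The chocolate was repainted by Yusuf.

(b), (c)

(a) Not entailed — the clock is what cracked, not the screwdriver.
(b) Entailed — this follows by dropping conjuncts from the repainting event's description.
(c) Entailed — the narrative places the repainting before the cracking.
(d) Not entailed — Yusuf examined the wall, not the fence; the fence belongs to the repainting event.
(e) Not entailed — Yusuf repainted the fence, not the chocolate; the chocolate belongs to the slicing event.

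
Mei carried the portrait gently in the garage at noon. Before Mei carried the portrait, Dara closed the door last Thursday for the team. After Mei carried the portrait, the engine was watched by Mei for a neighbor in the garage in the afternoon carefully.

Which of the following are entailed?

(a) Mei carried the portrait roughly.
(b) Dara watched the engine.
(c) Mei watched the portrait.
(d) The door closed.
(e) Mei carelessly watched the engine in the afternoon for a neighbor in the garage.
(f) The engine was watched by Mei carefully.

(d), (f)

(a) Not entailed — 'roughly' adds a manner not in (and inconsistent with) the original.
(b) Not entailed — the passage has Mei watching the engine, not Dara.
(c) Not entailed — Mei watched the engine, not the portrait; the portrait belongs to the carrying event.
(d) Entailed — 'Dara closed the door' is causative; it entails the inchoative 'the door closed'.
(e) Not entailed — 'carelessly' adds a manner not in (and inconsistent with) the original.
(f) Entailed — dropping 'in the garage', 'in the afternoon', 'for a neighbor' leaves a sub-description the original still satisfies.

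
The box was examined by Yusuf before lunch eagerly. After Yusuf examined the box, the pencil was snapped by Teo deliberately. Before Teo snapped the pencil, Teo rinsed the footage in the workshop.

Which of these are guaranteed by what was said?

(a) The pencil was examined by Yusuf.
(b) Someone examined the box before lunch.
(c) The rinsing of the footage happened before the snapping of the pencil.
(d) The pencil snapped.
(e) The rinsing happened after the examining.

(a) Not entailed — Yusuf examined the box, not the pencil; the pencil belongs to the snapping event.
(b) Entailed — the original entails any weakening of itself; this just drops 'eagerly' and generalizes the agent.
(c) Entailed — the narrative places the rinsing before the snapping.
(d) Entailed — 'Teo snapped the pencil' is causative; it entails the inchoative 'the pencil snapped'.
(e) Not entailed — the narrative doesn't order the examining relative to the rinsing.

(b), (c), (d)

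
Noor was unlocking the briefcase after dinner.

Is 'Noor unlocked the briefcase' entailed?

'was unlocking' is progressive; for an accomplishment like 'unlock the briefcase', it doesn't entail completion.

no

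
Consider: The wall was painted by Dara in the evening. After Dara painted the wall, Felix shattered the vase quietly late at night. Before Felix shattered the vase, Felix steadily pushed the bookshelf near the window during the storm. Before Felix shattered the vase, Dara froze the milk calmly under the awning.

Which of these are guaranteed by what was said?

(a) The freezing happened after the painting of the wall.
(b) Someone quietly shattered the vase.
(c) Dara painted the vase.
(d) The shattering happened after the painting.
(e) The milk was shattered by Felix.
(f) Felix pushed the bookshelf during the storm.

(a) Not entailed — the narrative doesn't order the painting relative to the freezing.
(b) Entailed — dropping 'late at night' and generalizing the agent leaves a sub-description the original still satisfies.
(c) Not entailed — Dara painted the wall, not the vase; the vase belongs to the shattering event.
(d) Entailed — the narrative places the painting before the shattering.
(e) Not entailed — Felix shattered the vase, not the milk; the milk belongs to the freezing event.
(f) Entailed — dropping 'near the window', 'steadily' leaves a sub-description the original still satisfies.

(b), (d), (f)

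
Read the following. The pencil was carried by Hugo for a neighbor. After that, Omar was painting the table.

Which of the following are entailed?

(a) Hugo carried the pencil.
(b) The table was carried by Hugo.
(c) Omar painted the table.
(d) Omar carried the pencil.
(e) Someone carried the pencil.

(a) Entailed — the original entails any weakening of itself; this just drops 'for a neighbor'.
(b) Not entailed — Hugo carried the pencil, not the table; the table belongs to the painting event.
(c) Not entailed — 'was painting' is progressive on an accomplishment; it does not entail the completed 'painted'.
(d) Not entailed — the passage has Hugo carrying the pencil, not Omar.
(e) Entailed — dropping 'for a neighbor' and generalizing the agent leaves a sub-description the original still satisfies.

(a), (e)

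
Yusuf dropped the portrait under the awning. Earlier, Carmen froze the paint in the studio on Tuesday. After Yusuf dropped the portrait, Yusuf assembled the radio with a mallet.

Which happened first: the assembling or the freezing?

The connectives place the freezing before the assembling.

the freezing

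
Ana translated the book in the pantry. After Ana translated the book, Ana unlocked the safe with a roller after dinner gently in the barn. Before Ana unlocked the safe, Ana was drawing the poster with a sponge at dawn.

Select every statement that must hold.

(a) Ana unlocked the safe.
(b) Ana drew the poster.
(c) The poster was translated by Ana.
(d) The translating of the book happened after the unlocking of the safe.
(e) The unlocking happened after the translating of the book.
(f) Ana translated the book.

(a), (e), (f)

(a) Entailed — dropping 'with a roller', 'after dinner', 'in the barn', 'gently' leaves a sub-description the original still satisfies.
(b) Not entailed — 'was drawing' is progressive on an accomplishment; it does not entail the completed 'drew'.
(c) Not entailed — Ana translated the book, not the poster; the poster belongs to the drawing event.
(d) Not entailed — the narrative places the translating before the unlocking, not after.
(e) Entailed — the narrative places the translating before the unlocking.
(f) Entailed — the original entails any weakening of itself; this just drops 'in the pantry'.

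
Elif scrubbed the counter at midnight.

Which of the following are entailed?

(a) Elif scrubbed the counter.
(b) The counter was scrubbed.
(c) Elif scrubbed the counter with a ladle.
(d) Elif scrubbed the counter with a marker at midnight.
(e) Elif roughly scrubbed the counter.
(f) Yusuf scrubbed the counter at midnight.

(a), (b)

(a) Entailed — the original entails any weakening of itself; this just drops 'at midnight'.
(b) Entailed — every conjunct here is already in the original scrubbing event.
(c) Not entailed — 'with a ladle' adds information not in the original event.
(d) Not entailed — 'with a marker' adds information not in the original event.
(e) Not entailed — 'roughly' adds information not in the original event.
(f) Not entailed — the passage has Elif scrubbing the counter, not Yusuf.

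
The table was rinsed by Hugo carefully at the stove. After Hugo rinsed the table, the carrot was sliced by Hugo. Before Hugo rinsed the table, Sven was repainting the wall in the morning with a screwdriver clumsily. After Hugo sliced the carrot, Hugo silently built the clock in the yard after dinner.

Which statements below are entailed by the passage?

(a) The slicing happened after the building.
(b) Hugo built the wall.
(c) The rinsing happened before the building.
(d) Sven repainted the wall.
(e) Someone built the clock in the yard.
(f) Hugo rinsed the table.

(c), (e), (f)

(a) Not entailed — the narrative places the slicing before the building, not after.
(b) Not entailed — Hugo built the clock, not the wall; the wall belongs to the repainting event.
(c) Entailed — the narrative places the rinsing before the building.
(d) Not entailed — 'was repainting' is progressive on an accomplishment; it does not entail the completed 'repainted'.
(e) Entailed — this follows by dropping conjuncts from the building event's description.
(f) Entailed — this follows by dropping conjuncts from the rinsing event's description.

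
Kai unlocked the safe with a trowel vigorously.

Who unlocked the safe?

'Kai' marks the agent of the unlocking event.

Kai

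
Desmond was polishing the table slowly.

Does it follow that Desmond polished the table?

'polish' is atelic; if Desmond was polishing the table, then Desmond polished the table (for some time).

yes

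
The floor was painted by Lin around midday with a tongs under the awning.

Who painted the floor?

'Lin' marks the agent of the painting event.

Lin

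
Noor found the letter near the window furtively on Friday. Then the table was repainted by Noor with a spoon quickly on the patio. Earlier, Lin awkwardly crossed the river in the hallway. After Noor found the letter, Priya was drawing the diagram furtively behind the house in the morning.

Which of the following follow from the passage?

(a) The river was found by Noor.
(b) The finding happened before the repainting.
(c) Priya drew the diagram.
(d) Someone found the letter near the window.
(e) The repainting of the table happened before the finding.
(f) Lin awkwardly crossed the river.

(a) Not entailed — Noor found the letter, not the river; the river belongs to the crossing event.
(b) Entailed — the narrative places the finding before the repainting.
(c) Not entailed — 'was drawing' is progressive on an accomplishment; it does not entail the completed 'drew'.
(d) Entailed — every conjunct here is already in the original finding event.
(e) Not entailed — the narrative places the finding before the repainting, not after.
(f) Entailed — dropping 'in the hallway' leaves a sub-description the original still satisfies.

(b), (d), (f)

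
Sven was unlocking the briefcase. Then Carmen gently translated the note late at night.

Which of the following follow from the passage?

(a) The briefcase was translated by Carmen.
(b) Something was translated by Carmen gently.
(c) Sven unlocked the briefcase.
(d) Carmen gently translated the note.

(a) Not entailed — Carmen translated the note, not the briefcase; the briefcase belongs to the unlocking event.
(b) Entailed — dropping 'late at night' and generalizing the patient leaves a sub-description the original still satisfies.
(c) Not entailed — 'was unlocking' is progressive on an accomplishment; it does not entail the completed 'unlocked'.
(d) Entailed — every conjunct here is already in the original translating event.

(b), (d)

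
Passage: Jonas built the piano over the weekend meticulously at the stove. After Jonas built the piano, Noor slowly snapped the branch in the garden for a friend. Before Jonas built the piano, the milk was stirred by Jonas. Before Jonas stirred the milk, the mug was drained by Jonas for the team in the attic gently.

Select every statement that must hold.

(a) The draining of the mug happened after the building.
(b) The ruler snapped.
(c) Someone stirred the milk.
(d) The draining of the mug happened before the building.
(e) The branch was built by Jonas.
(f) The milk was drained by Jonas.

(a) Not entailed — the narrative places the draining before the building, not after.
(b) Not entailed — the branch is what snapped, not the ruler.
(c) Entailed — every conjunct here is already in the original stirring event.
(d) Entailed — the narrative places the draining before the building.
(e) Not entailed — Jonas built the piano, not the branch; the branch belongs to the snapping event.
(f) Not entailed — Jonas drained the mug, not the milk; the milk belongs to the stirring event.

(c), (d)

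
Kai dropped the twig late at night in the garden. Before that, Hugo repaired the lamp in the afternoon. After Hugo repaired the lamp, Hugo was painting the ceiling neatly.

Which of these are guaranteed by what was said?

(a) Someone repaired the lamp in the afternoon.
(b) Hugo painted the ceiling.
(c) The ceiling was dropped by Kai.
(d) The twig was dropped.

(a) Entailed — generalizing the agent leaves a sub-description the original still satisfies.
(b) Not entailed — 'was painting' is progressive on an accomplishment; it does not entail the completed 'painted'.
(c) Not entailed — Kai dropped the twig, not the ceiling; the ceiling belongs to the painting event.
(d) Entailed — every conjunct here is already in the original dropping event.

(a), (d)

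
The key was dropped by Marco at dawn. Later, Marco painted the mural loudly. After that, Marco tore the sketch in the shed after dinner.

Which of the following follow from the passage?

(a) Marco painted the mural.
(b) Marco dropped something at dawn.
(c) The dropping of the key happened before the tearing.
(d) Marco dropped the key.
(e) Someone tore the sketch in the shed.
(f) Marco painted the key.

(a) Entailed — the original entails any weakening of itself; this just drops 'loudly'.
(b) Entailed — this follows by dropping conjuncts from the dropping event's description.
(c) Entailed — the narrative places the dropping before the tearing.
(d) Entailed — dropping 'at dawn' leaves a sub-description the original still satisfies.
(e) Entailed — the original entails any weakening of itself; this just drops 'after dinner' and generalizes the agent.
(f) Not entailed — Marco painted the mural, not the key; the key belongs to the dropping event.

(a), (b), (c), (d), (e)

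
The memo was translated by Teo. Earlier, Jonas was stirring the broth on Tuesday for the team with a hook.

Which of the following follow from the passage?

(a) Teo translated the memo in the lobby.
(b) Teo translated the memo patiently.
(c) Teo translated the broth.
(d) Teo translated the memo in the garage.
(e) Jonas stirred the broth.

(a) Not entailed — 'in the lobby' adds information not in the original event.
(b) Not entailed — 'patiently' adds information not in the original event.
(c) Not entailed — Teo translated the memo, not the broth; the broth belongs to the stirring event.
(d) Not entailed — 'in the garage' adds information not in the original event.
(e) Entailed — 'stir' is an activity; 'was stirring' entails that some stirring happened, so 'stirred' holds.

(e)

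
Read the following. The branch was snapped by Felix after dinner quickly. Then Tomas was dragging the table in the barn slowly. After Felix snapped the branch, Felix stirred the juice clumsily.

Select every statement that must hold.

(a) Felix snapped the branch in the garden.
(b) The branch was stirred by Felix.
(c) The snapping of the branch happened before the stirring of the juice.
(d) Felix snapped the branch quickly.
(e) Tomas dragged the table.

(c), (d), (e)

(a) Not entailed — 'in the garden' adds information not in the original event.
(b) Not entailed — Felix stirred the juice, not the branch; the branch belongs to the snapping event.
(c) Entailed — the narrative places the snapping before the stirring.
(d) Entailed — this follows by dropping conjuncts from the snapping event's description.
(e) Entailed — 'drag' is an activity; 'was dragging' entails that some dragging happened, so 'dragged' holds.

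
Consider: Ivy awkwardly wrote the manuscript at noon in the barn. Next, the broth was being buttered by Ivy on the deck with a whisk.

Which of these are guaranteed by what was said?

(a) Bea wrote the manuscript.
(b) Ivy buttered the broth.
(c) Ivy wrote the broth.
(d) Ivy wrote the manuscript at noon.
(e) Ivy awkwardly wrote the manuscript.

(d), (e)

(a) Not entailed — the passage has Ivy writing the manuscript, not Bea.
(b) Not entailed — 'was buttering' is progressive on an accomplishment; it does not entail the completed 'buttered'.
(c) Not entailed — Ivy wrote the manuscript, not the broth; the broth belongs to the buttering event.
(d) Entailed — the original entails any weakening of itself; this just drops 'in the barn', 'awkwardly'.
(e) Entailed — the original entails any weakening of itself; this just drops 'in the barn', 'at noon'.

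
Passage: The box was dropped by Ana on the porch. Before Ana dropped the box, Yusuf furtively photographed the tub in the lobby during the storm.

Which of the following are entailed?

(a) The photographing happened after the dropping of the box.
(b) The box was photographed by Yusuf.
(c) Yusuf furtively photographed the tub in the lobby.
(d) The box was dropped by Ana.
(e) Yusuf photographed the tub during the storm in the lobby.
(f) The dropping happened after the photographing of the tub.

(c), (d), (e), (f)

(a) Not entailed — the narrative places the photographing before the dropping, not after.
(b) Not entailed — Yusuf photographed the tub, not the box; the box belongs to the dropping event.
(c) Entailed — the original entails any weakening of itself; this just drops 'during the storm'.
(d) Entailed — every conjunct here is already in the original dropping event.
(e) Entailed — this follows by dropping conjuncts from the photographing event's description.
(f) Entailed — the narrative places the photographing before the dropping.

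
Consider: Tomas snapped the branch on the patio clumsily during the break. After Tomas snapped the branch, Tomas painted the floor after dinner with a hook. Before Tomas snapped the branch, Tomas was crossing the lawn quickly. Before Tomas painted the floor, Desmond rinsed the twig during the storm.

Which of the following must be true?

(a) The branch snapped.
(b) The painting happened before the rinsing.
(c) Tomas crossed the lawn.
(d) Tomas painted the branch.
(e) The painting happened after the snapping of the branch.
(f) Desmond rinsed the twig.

(a), (e), (f)

(a) Entailed — 'Tomas snapped the branch' is causative; it entails the inchoative 'the branch snapped'.
(b) Not entailed — the narrative places the rinsing before the painting, not after.
(c) Not entailed — 'was crossing' is progressive on an accomplishment; it does not entail the completed 'crossed'.
(d) Not entailed — Tomas painted the floor, not the branch; the branch belongs to the snapping event.
(e) Entailed — the narrative places the snapping before the painting.
(f) Entailed — dropping 'during the storm' leaves a sub-description the original still satisfies.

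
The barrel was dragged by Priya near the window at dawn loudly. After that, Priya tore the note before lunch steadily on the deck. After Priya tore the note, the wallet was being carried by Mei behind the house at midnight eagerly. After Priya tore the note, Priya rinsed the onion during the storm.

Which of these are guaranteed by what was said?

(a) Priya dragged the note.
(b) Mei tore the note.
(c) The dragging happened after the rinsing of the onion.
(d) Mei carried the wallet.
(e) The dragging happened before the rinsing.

(a) Not entailed — Priya dragged the barrel, not the note; the note belongs to the tearing event.
(b) Not entailed — the passage has Priya tearing the note, not Mei.
(c) Not entailed — the narrative places the dragging before the rinsing, not after.
(d) Entailed — 'carry' is an activity; 'was carrying' entails that some carrying happened, so 'carried' holds.
(e) Entailed — the narrative places the dragging before the rinsing.

(d), (e)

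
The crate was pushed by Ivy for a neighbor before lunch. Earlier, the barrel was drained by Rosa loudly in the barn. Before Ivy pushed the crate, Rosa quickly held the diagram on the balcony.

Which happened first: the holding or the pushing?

the holding

The connectives place the holding before the pushing.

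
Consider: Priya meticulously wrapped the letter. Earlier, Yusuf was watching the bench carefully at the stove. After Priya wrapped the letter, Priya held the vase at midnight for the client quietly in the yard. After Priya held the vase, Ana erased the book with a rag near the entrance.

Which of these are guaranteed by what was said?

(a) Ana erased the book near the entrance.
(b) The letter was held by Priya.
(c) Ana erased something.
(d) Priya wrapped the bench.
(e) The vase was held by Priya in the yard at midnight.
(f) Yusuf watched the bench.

(a) Entailed — every conjunct here is already in the original erasing event.
(b) Not entailed — Priya held the vase, not the letter; the letter belongs to the wrapping event.
(c) Entailed — this follows by dropping conjuncts from the erasing event's description.
(d) Not entailed — Priya wrapped the letter, not the bench; the bench belongs to the watching event.
(e) Entailed — this follows by dropping conjuncts from the holding event's description.
(f) Entailed — 'watch' is an activity; 'was watching' entails that some watching happened, so 'watched' holds.

(a), (c), (e), (f)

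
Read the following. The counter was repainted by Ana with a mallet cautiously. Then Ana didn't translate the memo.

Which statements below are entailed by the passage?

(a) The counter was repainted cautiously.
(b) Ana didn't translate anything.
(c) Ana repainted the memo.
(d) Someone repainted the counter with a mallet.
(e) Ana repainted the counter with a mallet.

(a), (d), (e)

(a) Entailed — every conjunct here is already in the original repainting event.
(b) Not entailed — the original only denies this specific event; Ana may have translated something else.
(c) Not entailed — Ana repainted the counter, not the memo; the memo belongs to the translating event.
(d) Entailed — the original entails any weakening of itself; this just drops 'cautiously' and generalizes the agent.
(e) Entailed — the original entails any weakening of itself; this just drops 'cautiously'.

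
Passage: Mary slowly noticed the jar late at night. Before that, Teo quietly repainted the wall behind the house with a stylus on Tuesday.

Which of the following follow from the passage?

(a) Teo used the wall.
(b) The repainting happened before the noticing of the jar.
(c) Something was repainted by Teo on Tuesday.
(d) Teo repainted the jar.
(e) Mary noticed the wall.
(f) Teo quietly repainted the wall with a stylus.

(a) Not entailed — the wall is the patient, not an instrument — Teo used a stylus.
(b) Entailed — the narrative places the repainting before the noticing.
(c) Entailed — the original entails any weakening of itself; this just drops 'behind the house', 'with a stylus', 'quietly' and generalizes the patient.
(d) Not entailed — Teo repainted the wall, not the jar; the jar belongs to the noticing event.
(e) Not entailed — Mary noticed the jar, not the wall; the wall belongs to the repainting event.
(f) Entailed — dropping 'on Tuesday', 'behind the house' leaves a sub-description the original still satisfies.

(b), (c), (f)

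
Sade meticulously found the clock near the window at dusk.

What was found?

'the clock' marks the patient of the finding event.

the clock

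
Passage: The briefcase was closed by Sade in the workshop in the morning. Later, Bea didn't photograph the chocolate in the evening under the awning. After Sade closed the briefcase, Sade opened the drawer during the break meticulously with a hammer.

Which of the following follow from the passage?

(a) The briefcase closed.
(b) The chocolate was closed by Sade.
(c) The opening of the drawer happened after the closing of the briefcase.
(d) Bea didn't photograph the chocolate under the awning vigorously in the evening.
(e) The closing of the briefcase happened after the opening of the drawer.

(a), (c), (d)

(a) Entailed — 'Sade closed the briefcase' is causative; it entails the inchoative 'the briefcase closed'.
(b) Not entailed — Sade closed the briefcase, not the chocolate; the chocolate belongs to the photographing event.
(c) Entailed — the narrative places the closing before the opening.
(d) Entailed — under negation, adding a further restriction is entailed: if no such photographing event occurred, none occurred vigorously either.
(e) Not entailed — the narrative places the closing before the opening, not after.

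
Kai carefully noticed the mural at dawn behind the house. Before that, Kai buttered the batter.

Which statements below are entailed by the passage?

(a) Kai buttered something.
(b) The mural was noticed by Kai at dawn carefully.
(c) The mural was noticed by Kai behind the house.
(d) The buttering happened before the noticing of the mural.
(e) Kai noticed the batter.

(a), (b), (c), (d)

(a) Entailed — this follows by dropping conjuncts from the buttering event's description.
(b) Entailed — every conjunct here is already in the original noticing event.
(c) Entailed — dropping 'at dawn', 'carefully' leaves a sub-description the original still satisfies.
(d) Entailed — the narrative places the buttering before the noticing.
(e) Not entailed — Kai noticed the mural, not the batter; the batter belongs to the buttering event.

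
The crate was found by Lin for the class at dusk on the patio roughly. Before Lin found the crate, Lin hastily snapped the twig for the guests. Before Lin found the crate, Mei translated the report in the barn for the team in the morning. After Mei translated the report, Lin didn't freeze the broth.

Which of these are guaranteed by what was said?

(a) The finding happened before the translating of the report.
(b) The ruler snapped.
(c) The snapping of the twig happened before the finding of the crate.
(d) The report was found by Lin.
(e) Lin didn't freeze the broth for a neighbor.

(c), (e)

(a) Not entailed — the narrative places the translating before the finding, not after.
(b) Not entailed — the twig is what snapped, not the ruler.
(c) Entailed — the narrative places the snapping before the finding.
(d) Not entailed — Lin found the crate, not the report; the report belongs to the translating event.
(e) Entailed — under negation, adding a further restriction is entailed: if no such freezing event occurred, none occurred for a neighbor either.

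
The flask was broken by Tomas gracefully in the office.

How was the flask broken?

gracefully

'gracefully' marks the manner of the breaking event.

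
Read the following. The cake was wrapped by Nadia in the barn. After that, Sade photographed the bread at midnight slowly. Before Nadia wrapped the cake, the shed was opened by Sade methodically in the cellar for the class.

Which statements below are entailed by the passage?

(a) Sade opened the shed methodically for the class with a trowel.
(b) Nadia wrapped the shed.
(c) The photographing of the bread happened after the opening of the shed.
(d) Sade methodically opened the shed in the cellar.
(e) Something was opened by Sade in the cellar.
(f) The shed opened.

(c), (d), (e), (f)

(a) Not entailed — 'with a trowel' adds information not in the original event.
(b) Not entailed — Nadia wrapped the cake, not the shed; the shed belongs to the opening event.
(c) Entailed — the narrative places the opening before the photographing.
(d) Entailed — dropping 'for the class' leaves a sub-description the original still satisfies.
(e) Entailed — this follows by dropping conjuncts from the opening event's description.
(f) Entailed — 'Sade opened the shed' is causative; it entails the inchoative 'the shed opened'.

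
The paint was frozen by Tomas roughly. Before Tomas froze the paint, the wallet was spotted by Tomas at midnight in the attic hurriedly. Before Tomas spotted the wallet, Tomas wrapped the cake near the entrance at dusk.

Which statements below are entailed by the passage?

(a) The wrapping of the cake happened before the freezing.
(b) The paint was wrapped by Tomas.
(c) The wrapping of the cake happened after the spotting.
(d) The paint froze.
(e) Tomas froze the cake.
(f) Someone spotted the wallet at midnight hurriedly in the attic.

(a) Entailed — the narrative places the wrapping before the freezing.
(b) Not entailed — Tomas wrapped the cake, not the paint; the paint belongs to the freezing event.
(c) Not entailed — the narrative places the wrapping before the spotting, not after.
(d) Entailed — 'Tomas froze the paint' is causative; it entails the inchoative 'the paint froze'.
(e) Not entailed — Tomas froze the paint, not the cake; the cake belongs to the wrapping event.
(f) Entailed — the original entails any weakening of itself; this just generalizes the agent.

(a), (d), (f)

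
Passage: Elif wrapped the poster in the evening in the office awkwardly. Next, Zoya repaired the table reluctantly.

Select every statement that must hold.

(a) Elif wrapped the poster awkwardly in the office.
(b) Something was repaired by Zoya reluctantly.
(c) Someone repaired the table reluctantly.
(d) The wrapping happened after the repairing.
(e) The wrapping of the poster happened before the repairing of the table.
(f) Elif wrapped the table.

(a) Entailed — dropping 'in the evening' leaves a sub-description the original still satisfies.
(b) Entailed — this follows by dropping conjuncts from the repairing event's description.
(c) Entailed — generalizing the agent leaves a sub-description the original still satisfies.
(d) Not entailed — the narrative places the wrapping before the repairing, not after.
(e) Entailed — the narrative places the wrapping before the repairing.
(f) Not entailed — Elif wrapped the poster, not the table; the table belongs to the repairing event.

(a), (b), (c), (e)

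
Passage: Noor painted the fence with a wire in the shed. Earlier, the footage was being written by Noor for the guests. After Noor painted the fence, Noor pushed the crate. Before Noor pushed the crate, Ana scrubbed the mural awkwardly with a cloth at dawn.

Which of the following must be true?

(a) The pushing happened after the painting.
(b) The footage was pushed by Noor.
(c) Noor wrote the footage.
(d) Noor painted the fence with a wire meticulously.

(a) Entailed — the narrative places the painting before the pushing.
(b) Not entailed — Noor pushed the crate, not the footage; the footage belongs to the writing event.
(c) Not entailed — 'was writing' is progressive on an accomplishment; it does not entail the completed 'wrote'.
(d) Not entailed — 'meticulously' adds information not in the original event.

(a)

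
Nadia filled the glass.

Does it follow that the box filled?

no

Nothing is said about any box; only the glass is affected.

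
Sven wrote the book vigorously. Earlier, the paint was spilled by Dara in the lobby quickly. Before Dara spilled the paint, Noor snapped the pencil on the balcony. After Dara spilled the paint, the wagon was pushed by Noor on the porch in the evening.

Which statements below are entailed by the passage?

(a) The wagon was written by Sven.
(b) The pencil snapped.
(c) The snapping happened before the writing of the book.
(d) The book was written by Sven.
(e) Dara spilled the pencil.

(b), (c), (d)

(a) Not entailed — Sven wrote the book, not the wagon; the wagon belongs to the pushing event.
(b) Entailed — 'Noor snapped the pencil' is causative; it entails the inchoative 'the pencil snapped'.
(c) Entailed — the narrative places the snapping before the writing.
(d) Entailed — the original entails any weakening of itself; this just drops 'vigorously'.
(e) Not entailed — Dara spilled the paint, not the pencil; the pencil belongs to the snapping event.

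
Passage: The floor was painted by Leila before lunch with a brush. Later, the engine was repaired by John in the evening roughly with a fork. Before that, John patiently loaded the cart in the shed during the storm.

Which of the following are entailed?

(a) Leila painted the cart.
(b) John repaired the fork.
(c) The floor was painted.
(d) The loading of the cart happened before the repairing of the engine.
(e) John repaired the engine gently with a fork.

(a) Not entailed — Leila painted the floor, not the cart; the cart belongs to the loading event.
(b) Not entailed — the fork is the instrument, not what was repaired.
(c) Entailed — the original entails any weakening of itself; this just drops 'before lunch', 'with a brush' and generalizes the agent.
(d) Entailed — the narrative places the loading before the repairing.
(e) Not entailed — 'gently' adds a manner not in (and inconsistent with) the original.

(c), (d)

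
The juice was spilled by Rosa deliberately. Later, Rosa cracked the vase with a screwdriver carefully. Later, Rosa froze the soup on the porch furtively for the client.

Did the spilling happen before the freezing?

yes

The narrative orders the spilling before the freezing.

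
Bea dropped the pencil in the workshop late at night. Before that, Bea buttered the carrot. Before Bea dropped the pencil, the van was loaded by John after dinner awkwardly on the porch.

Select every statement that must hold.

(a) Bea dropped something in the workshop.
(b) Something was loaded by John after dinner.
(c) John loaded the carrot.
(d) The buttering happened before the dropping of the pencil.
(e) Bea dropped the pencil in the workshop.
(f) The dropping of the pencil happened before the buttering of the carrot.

(a), (b), (d), (e)

(a) Entailed — the original entails any weakening of itself; this just drops 'late at night' and generalizes the patient.
(b) Entailed — the original entails any weakening of itself; this just drops 'on the porch', 'awkwardly' and generalizes the patient.
(c) Not entailed — John loaded the van, not the carrot; the carrot belongs to the buttering event.
(d) Entailed — the narrative places the buttering before the dropping.
(e) Entailed — the original entails any weakening of itself; this just drops 'late at night'.
(f) Not entailed — the narrative places the buttering before the dropping, not after.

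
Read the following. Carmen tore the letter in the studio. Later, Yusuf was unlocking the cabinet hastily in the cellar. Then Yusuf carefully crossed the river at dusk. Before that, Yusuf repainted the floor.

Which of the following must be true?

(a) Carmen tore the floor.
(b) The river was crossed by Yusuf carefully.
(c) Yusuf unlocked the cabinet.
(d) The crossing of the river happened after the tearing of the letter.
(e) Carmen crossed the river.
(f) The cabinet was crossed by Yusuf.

(b), (d)

(a) Not entailed — Carmen tore the letter, not the floor; the floor belongs to the repainting event.
(b) Entailed — this follows by dropping conjuncts from the crossing event's description.
(c) Not entailed — 'was unlocking' is progressive on an accomplishment; it does not entail the completed 'unlocked'.
(d) Entailed — the narrative places the tearing before the crossing.
(e) Not entailed — the passage has Yusuf crossing the river, not Carmen.
(f) Not entailed — Yusuf crossed the river, not the cabinet; the cabinet belongs to the unlocking event.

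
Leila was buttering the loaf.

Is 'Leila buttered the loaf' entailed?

'was buttering' is progressive; for an accomplishment like 'butter the loaf', it doesn't entail completion.

no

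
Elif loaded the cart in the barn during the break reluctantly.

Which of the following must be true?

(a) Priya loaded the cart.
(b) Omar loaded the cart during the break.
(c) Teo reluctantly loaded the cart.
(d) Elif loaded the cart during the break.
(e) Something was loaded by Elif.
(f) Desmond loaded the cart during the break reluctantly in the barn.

(d), (e)

(a) Not entailed — the passage has Elif loading the cart, not Priya.
(b) Not entailed — the passage has Elif loading the cart, not Omar.
(c) Not entailed — the passage has Elif loading the cart, not Teo.
(d) Entailed — every conjunct here is already in the original loading event.
(e) Entailed — the original entails any weakening of itself; this just drops 'reluctantly', 'in the barn', 'during the break' and generalizes the patient.
(f) Not entailed — the passage has Elif loading the cart, not Desmond.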